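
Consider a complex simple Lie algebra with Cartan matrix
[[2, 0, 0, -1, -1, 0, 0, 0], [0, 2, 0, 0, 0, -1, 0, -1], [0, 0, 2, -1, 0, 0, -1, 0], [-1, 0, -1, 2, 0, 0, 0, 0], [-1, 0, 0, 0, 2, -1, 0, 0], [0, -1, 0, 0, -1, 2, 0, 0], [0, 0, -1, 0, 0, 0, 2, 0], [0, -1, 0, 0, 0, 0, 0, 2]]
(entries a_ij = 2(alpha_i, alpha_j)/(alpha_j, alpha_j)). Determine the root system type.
The matrix has rank 8 with 2's on the diagonal. Reading the off-diagonal entries as Dynkin edges (a single edge where a_ij = a_ji = -1; a double or triple edge where a_ij * a_ji = 2 or 3), the diagram is a chain of 8 nodes with single edges (A_8). One simple-root ordering that puts it in standard form is (alpha_8, alpha_2, alpha_6, alpha_5, alpha_1, alpha_4, alpha_3, alpha_7). So the algebra is type A_8, i.e. sl(9).

A_8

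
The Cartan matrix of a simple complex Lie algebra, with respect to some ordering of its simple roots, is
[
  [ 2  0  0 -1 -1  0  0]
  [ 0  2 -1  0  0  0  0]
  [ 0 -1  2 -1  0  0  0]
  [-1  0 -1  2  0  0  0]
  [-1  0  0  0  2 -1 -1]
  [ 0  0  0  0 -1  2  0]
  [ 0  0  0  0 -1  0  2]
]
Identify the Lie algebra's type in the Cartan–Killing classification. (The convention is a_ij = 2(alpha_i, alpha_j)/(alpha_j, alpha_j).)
The matrix has rank 7 with 2's on the diagonal. Reading the off-diagonal entries as Dynkin edges (a single edge where a_ij = a_ji = -1; a double or triple edge where a_ij * a_ji = 2 or 3), the diagram is a chain of 5 nodes with a fork of two nodes at one end (D_7). One simple-root ordering that puts it in standard form is (alpha_2, alpha_3, alpha_4, alpha_1, alpha_5, alpha_7, alpha_6). So the algebra is type D_7, i.e. so(14).

D_7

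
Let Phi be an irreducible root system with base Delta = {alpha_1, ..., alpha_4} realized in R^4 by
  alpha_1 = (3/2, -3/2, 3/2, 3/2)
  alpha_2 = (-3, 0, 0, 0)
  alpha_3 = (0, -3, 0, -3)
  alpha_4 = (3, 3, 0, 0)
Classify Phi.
F_4

Compute the Cartan integers a_ij = 2(alpha_i, alpha_j)/(alpha_j, alpha_j); the resulting 4x4 Cartan matrix is
[[2, -1, 0, 0], [-1, 2, 0, -1], [0, 0, 2, -1], [0, -2, -1, 2]].
The roots have two lengths (squared-length ratio 2:1); the short ones are alpha_{1,2}. The associated Dynkin diagram is a chain of 4 nodes with a double edge between the middle two (F_4), so the type is F_4.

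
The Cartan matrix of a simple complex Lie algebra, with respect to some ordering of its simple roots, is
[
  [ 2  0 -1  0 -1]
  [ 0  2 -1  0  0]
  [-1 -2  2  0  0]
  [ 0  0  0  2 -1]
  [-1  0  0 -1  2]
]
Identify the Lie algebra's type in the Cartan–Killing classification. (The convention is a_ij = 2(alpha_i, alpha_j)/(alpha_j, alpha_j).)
The matrix has rank 5 with 2's on the diagonal. Reading the off-diagonal entries as Dynkin edges (a single edge where a_ij = a_ji = -1; a double or triple edge where a_ij * a_ji = 2 or 3), the diagram is a chain of 5 nodes with a double edge at one end; the terminal node there is the unique short simple root (B_5). One simple-root ordering that puts it in standard form is (alpha_4, alpha_5, alpha_1, alpha_3, alpha_2). So the algebra is type B_5, i.e. so(11).

type B_5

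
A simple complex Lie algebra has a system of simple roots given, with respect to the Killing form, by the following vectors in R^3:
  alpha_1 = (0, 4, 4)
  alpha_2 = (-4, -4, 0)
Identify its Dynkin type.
type A_2

Compute the Cartan integers a_ij = 2(alpha_i, alpha_j)/(alpha_j, alpha_j); the resulting 2x2 Cartan matrix is
[[2, -1], [-1, 2]].
All simple roots have the same length, so the diagram is simply laced. The associated Dynkin diagram is a chain of 2 nodes with single edges (A_2), so the type is A_2 (the algebra sl(3)).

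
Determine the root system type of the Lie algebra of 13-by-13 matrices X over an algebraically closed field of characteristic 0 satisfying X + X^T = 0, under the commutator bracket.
type B_6

This is so(13) with 13 odd, which has dimension 13(13-1)/2 = 78 and rank (13-1)/2 = 6. In the classification of classical Lie algebras, the orthogonal algebra so(2n+1) in an odd number of variables has type B_n; here n = 6, so the Dynkin diagram is a chain of 6 nodes with a double edge at one end; the terminal node there is the unique short simple root (B_6). Hence the type is B_6.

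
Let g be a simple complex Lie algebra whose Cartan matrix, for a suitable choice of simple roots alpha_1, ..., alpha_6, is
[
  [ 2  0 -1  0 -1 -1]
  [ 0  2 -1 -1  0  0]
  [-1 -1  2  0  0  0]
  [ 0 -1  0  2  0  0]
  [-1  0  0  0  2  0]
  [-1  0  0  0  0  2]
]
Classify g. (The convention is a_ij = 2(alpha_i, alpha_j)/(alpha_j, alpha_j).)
The matrix has rank 6 with 2's on the diagonal. Reading the off-diagonal entries as Dynkin edges (a single edge where a_ij = a_ji = -1; a double or triple edge where a_ij * a_ji = 2 or 3), the diagram is a chain of 4 nodes with a fork of two nodes at one end (D_6). One simple-root ordering that puts it in standard form is (alpha_4, alpha_2, alpha_3, alpha_1, alpha_6, alpha_5). So the algebra is type D_6, i.e. so(12).

D_6 (so(12))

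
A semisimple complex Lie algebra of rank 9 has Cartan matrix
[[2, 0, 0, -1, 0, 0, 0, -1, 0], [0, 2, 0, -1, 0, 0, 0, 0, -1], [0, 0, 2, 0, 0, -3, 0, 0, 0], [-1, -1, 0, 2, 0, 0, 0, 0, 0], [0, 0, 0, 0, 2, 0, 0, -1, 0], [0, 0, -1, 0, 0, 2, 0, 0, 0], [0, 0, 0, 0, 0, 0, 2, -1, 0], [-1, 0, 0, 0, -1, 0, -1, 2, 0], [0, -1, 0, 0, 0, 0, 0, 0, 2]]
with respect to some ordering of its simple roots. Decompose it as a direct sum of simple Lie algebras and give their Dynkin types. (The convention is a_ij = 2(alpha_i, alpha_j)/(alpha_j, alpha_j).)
type D_7 + type G_2

The diagram associated to this matrix has two connected components: the simple roots {alpha_1, alpha_2, alpha_4, alpha_5, alpha_7, alpha_8, alpha_9} form a chain of 5 nodes with a fork of two nodes at one end (D_7), and {alpha_3, alpha_6} form two nodes joined by a triple edge (G_2). A semisimple Lie algebra decomposes uniquely as the direct sum of simple ideals, one per connected component of its Dynkin diagram, so g ≅ D_7 ⊕ G_2 (dimension 91 + 14 = 105).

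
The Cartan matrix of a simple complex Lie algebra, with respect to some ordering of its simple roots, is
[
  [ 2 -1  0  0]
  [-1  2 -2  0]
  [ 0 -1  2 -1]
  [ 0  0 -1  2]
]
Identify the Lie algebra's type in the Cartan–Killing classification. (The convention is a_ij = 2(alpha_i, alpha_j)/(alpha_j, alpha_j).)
The matrix has rank 4 with 2's on the diagonal. Reading the off-diagonal entries as Dynkin edges (a single edge where a_ij = a_ji = -1; a double or triple edge where a_ij * a_ji = 2 or 3), the diagram is a chain of 4 nodes with a double edge between the middle two (F_4). One simple-root ordering that puts it in standard form is (alpha_1, alpha_2, alpha_3, alpha_4). So the algebra is type F_4.

F_4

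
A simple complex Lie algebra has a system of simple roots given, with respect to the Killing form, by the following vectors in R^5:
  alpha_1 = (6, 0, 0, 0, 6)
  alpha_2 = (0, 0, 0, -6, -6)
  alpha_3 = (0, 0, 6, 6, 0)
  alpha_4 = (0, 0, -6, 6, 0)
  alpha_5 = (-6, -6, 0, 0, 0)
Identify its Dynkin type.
Compute the Cartan integers a_ij = 2(alpha_i, alpha_j)/(alpha_j, alpha_j); the resulting 5x5 Cartan matrix is
[[2, -1, 0, 0, -1], [-1, 2, -1, -1, 0], [0, -1, 2, 0, 0], [0, -1, 0, 2, 0], [-1, 0, 0, 0, 2]].
All simple roots have the same length, so the diagram is simply laced. The associated Dynkin diagram is a chain of 3 nodes with a fork of two nodes at one end (D_5), so the type is D_5 (the algebra so(10)).

D_5 (so(10))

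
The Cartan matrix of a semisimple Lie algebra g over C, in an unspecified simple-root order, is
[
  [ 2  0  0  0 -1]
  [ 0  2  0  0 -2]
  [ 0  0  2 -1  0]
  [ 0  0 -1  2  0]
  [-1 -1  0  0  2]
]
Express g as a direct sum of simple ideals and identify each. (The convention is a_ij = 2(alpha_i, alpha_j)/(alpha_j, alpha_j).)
The diagram associated to this matrix has two connected components: the simple roots {alpha_3, alpha_4} form a chain of 2 nodes with single edges (A_2), and {alpha_1, alpha_2, alpha_5} form a chain of 3 nodes with a double edge at one end; the terminal node there is the unique long simple root (C_3). A semisimple Lie algebra decomposes uniquely as the direct sum of simple ideals, one per connected component of its Dynkin diagram, so g ≅ A_2 ⊕ C_3 (dimension 8 + 21 = 29).

A_2 + C_3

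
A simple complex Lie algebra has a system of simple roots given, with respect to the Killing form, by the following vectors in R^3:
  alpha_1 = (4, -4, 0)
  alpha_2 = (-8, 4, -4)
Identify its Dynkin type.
G_2

Compute the Cartan integers a_ij = 2(alpha_i, alpha_j)/(alpha_j, alpha_j); the resulting 2x2 Cartan matrix is
[[2, -1], [-3, 2]].
The roots have two lengths (squared-length ratio 3:1); the short ones are alpha_{1}. The associated Dynkin diagram is two nodes joined by a triple edge (G_2), so the type is G_2.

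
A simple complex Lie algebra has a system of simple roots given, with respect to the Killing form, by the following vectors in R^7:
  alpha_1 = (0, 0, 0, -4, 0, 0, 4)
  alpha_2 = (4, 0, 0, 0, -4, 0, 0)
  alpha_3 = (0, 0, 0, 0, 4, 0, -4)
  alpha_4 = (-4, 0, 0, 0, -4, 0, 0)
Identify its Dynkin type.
D4

Compute the Cartan integers a_ij = 2(alpha_i, alpha_j)/(alpha_j, alpha_j); the resulting 4x4 Cartan matrix is
[[2, 0, -1, 0], [0, 2, -1, 0], [-1, -1, 2, -1], [0, 0, -1, 2]].
All simple roots have the same length, so the diagram is simply laced. The associated Dynkin diagram is a chain of 2 nodes with a fork of two nodes at one end (D_4), so the type is D_4 (the algebra so(8)).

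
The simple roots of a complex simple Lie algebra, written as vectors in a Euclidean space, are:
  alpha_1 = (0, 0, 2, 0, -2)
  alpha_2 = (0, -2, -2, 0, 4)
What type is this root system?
G_2

Compute the Cartan integers a_ij = 2(alpha_i, alpha_j)/(alpha_j, alpha_j); the resulting 2x2 Cartan matrix is
[[2, -1], [-3, 2]].
The roots have two lengths (squared-length ratio 3:1); the short ones are alpha_{1}. The associated Dynkin diagram is two nodes joined by a triple edge (G_2), so the type is G_2.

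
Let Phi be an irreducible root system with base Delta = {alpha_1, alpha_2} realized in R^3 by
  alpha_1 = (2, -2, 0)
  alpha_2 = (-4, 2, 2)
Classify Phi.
Compute the Cartan integers a_ij = 2(alpha_i, alpha_j)/(alpha_j, alpha_j); the resulting 2x2 Cartan matrix is
[[2, -1], [-3, 2]].
The roots have two lengths (squared-length ratio 3:1); the short ones are alpha_{1}. The associated Dynkin diagram is two nodes joined by a triple edge (G_2), so the type is G_2.

G_2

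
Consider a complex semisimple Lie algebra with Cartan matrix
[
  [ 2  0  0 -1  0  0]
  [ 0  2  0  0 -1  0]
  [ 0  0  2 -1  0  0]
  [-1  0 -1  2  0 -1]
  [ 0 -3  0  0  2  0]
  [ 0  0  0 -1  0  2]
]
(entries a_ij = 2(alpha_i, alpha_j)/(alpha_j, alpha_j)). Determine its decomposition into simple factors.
D4 ⊕ G2

The diagram associated to this matrix has two connected components: the simple roots {alpha_1, alpha_3, alpha_4, alpha_6} form a chain of 2 nodes with a fork of two nodes at one end (D_4), and {alpha_2, alpha_5} form two nodes joined by a triple edge (G_2). A semisimple Lie algebra decomposes uniquely as the direct sum of simple ideals, one per connected component of its Dynkin diagram, so g ≅ D_4 ⊕ G_2 (dimension 28 + 14 = 42).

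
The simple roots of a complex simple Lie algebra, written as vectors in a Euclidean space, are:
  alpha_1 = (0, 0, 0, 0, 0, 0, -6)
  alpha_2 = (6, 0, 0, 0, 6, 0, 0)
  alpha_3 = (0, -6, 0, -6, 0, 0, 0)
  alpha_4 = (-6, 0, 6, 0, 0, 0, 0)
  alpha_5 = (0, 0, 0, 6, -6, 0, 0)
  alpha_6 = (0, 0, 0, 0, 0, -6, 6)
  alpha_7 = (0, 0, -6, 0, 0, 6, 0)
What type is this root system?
Compute the Cartan integers a_ij = 2(alpha_i, alpha_j)/(alpha_j, alpha_j); the resulting 7x7 Cartan matrix is
[[2, 0, 0, 0, 0, -1, 0], [0, 2, 0, -1, -1, 0, 0], [0, 0, 2, 0, -1, 0, 0], [0, -1, 0, 2, 0, 0, -1], [0, -1, -1, 0, 2, 0, 0], [-2, 0, 0, 0, 0, 2, -1], [0, 0, 0, -1, 0, -1, 2]].
The roots have two lengths (squared-length ratio 2:1); the short ones are alpha_{1}. The associated Dynkin diagram is a chain of 7 nodes with a double edge at one end; the terminal node there is the unique short simple root (B_7), so the type is B_7 (the algebra so(15)).

B_7 (so(15))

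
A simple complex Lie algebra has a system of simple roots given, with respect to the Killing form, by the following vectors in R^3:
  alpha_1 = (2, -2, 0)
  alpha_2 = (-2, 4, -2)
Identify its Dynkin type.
Compute the Cartan integers a_ij = 2(alpha_i, alpha_j)/(alpha_j, alpha_j); the resulting 2x2 Cartan matrix is
[[2, -1], [-3, 2]].
The roots have two lengths (squared-length ratio 3:1); the short ones are alpha_{1}. The associated Dynkin diagram is two nodes joined by a triple edge (G_2), so the type is G_2.

G_2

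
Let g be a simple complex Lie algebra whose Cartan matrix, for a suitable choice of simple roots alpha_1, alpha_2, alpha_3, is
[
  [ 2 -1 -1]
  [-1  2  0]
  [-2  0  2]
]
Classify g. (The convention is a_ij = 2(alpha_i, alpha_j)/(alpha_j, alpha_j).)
The matrix has rank 3 with 2's on the diagonal. Reading the off-diagonal entries as Dynkin edges (a single edge where a_ij = a_ji = -1; a double or triple edge where a_ij * a_ji = 2 or 3), the diagram is a chain of 3 nodes with a double edge at one end; the terminal node there is the unique long simple root (C_3). One simple-root ordering that puts it in standard form is (alpha_2, alpha_1, alpha_3). So the algebra is type C_3, i.e. sp(6).

C_3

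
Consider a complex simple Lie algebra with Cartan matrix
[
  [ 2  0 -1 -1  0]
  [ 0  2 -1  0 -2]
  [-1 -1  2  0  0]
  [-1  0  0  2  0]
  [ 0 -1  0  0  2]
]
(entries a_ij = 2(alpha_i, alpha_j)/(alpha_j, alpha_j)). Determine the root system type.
B_5

The matrix has rank 5 with 2's on the diagonal. Reading the off-diagonal entries as Dynkin edges (a single edge where a_ij = a_ji = -1; a double or triple edge where a_ij * a_ji = 2 or 3), the diagram is a chain of 5 nodes with a double edge at one end; the terminal node there is the unique short simple root (B_5). One simple-root ordering that puts it in standard form is (alpha_4, alpha_1, alpha_3, alpha_2, alpha_5). So the algebra is type B_5, i.e. so(11).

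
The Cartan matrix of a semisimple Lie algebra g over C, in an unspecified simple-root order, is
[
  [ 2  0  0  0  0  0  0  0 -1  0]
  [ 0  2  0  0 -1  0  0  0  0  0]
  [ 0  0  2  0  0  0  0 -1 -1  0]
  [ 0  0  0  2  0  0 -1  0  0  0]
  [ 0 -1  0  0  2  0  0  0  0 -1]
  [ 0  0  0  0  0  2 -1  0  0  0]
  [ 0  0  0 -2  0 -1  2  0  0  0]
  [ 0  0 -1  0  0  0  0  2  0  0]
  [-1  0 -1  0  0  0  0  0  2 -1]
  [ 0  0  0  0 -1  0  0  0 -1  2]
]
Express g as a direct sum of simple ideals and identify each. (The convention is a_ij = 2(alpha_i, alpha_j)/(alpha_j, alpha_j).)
The diagram associated to this matrix has two connected components: the simple roots {alpha_4, alpha_6, alpha_7} form a chain of 3 nodes with a double edge at one end; the terminal node there is the unique short simple root (B_3), and {alpha_1, alpha_2, alpha_3, alpha_5, alpha_8, alpha_9, alpha_10} form a chain of 6 nodes with one extra node attached to the third node from one end (E_7). A semisimple Lie algebra decomposes uniquely as the direct sum of simple ideals, one per connected component of its Dynkin diagram, so g ≅ B_3 ⊕ E_7 (dimension 21 + 133 = 154).

type B_3 + type E_7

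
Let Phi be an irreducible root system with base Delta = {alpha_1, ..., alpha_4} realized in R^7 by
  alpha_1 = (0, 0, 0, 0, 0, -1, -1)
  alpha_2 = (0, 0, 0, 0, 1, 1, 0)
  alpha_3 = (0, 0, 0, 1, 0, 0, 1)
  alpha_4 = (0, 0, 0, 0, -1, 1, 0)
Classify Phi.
type D_4

Compute the Cartan integers a_ij = 2(alpha_i, alpha_j)/(alpha_j, alpha_j); the resulting 4x4 Cartan matrix is
[[2, -1, -1, -1], [-1, 2, 0, 0], [-1, 0, 2, 0], [-1, 0, 0, 2]].
All simple roots have the same length, so the diagram is simply laced. The associated Dynkin diagram is a chain of 2 nodes with a fork of two nodes at one end (D_4), so the type is D_4 (the algebra so(8)).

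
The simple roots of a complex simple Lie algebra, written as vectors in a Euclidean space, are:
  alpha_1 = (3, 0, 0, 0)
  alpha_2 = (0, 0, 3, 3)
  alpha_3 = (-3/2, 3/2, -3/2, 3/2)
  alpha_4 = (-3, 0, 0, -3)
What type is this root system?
type F_4

Compute the Cartan integers a_ij = 2(alpha_i, alpha_j)/(alpha_j, alpha_j); the resulting 4x4 Cartan matrix is
[[2, 0, -1, -1], [0, 2, 0, -1], [-1, 0, 2, 0], [-2, -1, 0, 2]].
The roots have two lengths (squared-length ratio 2:1); the short ones are alpha_{1,3}. The associated Dynkin diagram is a chain of 4 nodes with a double edge between the middle two (F_4), so the type is F_4.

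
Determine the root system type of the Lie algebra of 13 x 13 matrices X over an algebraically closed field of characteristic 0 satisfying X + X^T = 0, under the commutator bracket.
This is so(13) with 13 odd, which has dimension 13(13-1)/2 = 78 and rank (13-1)/2 = 6. In the classification of classical Lie algebras, the orthogonal algebra so(2n+1) in an odd number of variables has type B_n; here n = 6, so the Dynkin diagram is a chain of 6 nodes with a double edge at one end; the terminal node there is the unique short simple root (B_6). Hence the type is B_6.

B_6 (so(13))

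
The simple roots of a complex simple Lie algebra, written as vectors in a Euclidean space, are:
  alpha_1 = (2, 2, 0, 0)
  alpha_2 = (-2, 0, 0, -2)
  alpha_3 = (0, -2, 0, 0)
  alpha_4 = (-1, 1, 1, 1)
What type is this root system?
F4

Compute the Cartan integers a_ij = 2(alpha_i, alpha_j)/(alpha_j, alpha_j); the resulting 4x4 Cartan matrix is
[[2, -1, -2, 0], [-1, 2, 0, 0], [-1, 0, 2, -1], [0, 0, -1, 2]].
The roots have two lengths (squared-length ratio 2:1); the short ones are alpha_{3,4}. The associated Dynkin diagram is a chain of 4 nodes with a double edge between the middle two (F_4), so the type is F_4.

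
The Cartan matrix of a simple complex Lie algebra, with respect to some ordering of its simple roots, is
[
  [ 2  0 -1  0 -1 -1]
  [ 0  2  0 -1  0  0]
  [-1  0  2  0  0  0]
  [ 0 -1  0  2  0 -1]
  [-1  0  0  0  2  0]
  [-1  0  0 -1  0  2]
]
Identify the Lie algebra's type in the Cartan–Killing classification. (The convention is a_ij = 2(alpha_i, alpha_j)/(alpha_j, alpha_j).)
D6

The matrix has rank 6 with 2's on the diagonal. Reading the off-diagonal entries as Dynkin edges (a single edge where a_ij = a_ji = -1; a double or triple edge where a_ij * a_ji = 2 or 3), the diagram is a chain of 4 nodes with a fork of two nodes at one end (D_6). One simple-root ordering that puts it in standard form is (alpha_2, alpha_4, alpha_6, alpha_1, alpha_3, alpha_5). So the algebra is type D_6, i.e. so(12).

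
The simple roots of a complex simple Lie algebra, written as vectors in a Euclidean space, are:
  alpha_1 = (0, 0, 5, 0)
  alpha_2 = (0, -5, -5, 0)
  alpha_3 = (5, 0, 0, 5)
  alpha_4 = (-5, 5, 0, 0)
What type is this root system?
Compute the Cartan integers a_ij = 2(alpha_i, alpha_j)/(alpha_j, alpha_j); the resulting 4x4 Cartan matrix is
[[2, -1, 0, 0], [-2, 2, 0, -1], [0, 0, 2, -1], [0, -1, -1, 2]].
The roots have two lengths (squared-length ratio 2:1); the short ones are alpha_{1}. The associated Dynkin diagram is a chain of 4 nodes with a double edge at one end; the terminal node there is the unique short simple root (B_4), so the type is B_4 (the algebra so(9)).

B_4 (so(9))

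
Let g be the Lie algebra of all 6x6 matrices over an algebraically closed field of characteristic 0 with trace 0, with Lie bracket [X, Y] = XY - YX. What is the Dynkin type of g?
This is sl(6), which has dimension 6^2 - 1 = 35 and rank 6 - 1 = 5 (a Cartan subalgebra is the diagonal traceless matrices). In the classification of classical Lie algebras, the special linear algebra sl(n+1) has type A_n; here n = 5, so the Dynkin diagram is a chain of 5 nodes with single edges (A_5). Hence the type is A_5.

A_5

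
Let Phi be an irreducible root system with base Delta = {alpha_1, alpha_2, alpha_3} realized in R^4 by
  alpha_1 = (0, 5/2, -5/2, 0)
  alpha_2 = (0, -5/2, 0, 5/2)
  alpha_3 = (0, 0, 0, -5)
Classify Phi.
C_3

Compute the Cartan integers a_ij = 2(alpha_i, alpha_j)/(alpha_j, alpha_j); the resulting 3x3 Cartan matrix is
[[2, -1, 0], [-1, 2, -1], [0, -2, 2]].
The roots have two lengths (squared-length ratio 2:1); the short ones are alpha_{1,2}. The associated Dynkin diagram is a chain of 3 nodes with a double edge at one end; the terminal node there is the unique long simple root (C_3), so the type is C_3 (the algebra sp(6)).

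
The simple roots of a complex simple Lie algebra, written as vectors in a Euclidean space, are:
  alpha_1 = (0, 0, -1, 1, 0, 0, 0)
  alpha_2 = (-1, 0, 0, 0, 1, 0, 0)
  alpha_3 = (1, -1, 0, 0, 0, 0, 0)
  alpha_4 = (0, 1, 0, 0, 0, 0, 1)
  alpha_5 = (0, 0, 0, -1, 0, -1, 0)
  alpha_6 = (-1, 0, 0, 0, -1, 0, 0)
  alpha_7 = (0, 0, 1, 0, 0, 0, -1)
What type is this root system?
Compute the Cartan integers a_ij = 2(alpha_i, alpha_j)/(alpha_j, alpha_j); the resulting 7x7 Cartan matrix is
[[2, 0, 0, 0, -1, 0, -1], [0, 2, -1, 0, 0, 0, 0], [0, -1, 2, -1, 0, -1, 0], [0, 0, -1, 2, 0, 0, -1], [-1, 0, 0, 0, 2, 0, 0], [0, 0, -1, 0, 0, 2, 0], [-1, 0, 0, -1, 0, 0, 2]].
All simple roots have the same length, so the diagram is simply laced. The associated Dynkin diagram is a chain of 5 nodes with a fork of two nodes at one end (D_7), so the type is D_7 (the algebra so(14)).

D7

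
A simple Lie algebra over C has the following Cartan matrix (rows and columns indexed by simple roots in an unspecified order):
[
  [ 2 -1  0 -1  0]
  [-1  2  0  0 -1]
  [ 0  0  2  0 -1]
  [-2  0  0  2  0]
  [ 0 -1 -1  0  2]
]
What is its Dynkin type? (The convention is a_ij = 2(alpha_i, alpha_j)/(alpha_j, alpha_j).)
The matrix has rank 5 with 2's on the diagonal. Reading the off-diagonal entries as Dynkin edges (a single edge where a_ij = a_ji = -1; a double or triple edge where a_ij * a_ji = 2 or 3), the diagram is a chain of 5 nodes with a double edge at one end; the terminal node there is the unique long simple root (C_5). One simple-root ordering that puts it in standard form is (alpha_3, alpha_5, alpha_2, alpha_1, alpha_4). So the algebra is type C_5, i.e. sp(10).

C_5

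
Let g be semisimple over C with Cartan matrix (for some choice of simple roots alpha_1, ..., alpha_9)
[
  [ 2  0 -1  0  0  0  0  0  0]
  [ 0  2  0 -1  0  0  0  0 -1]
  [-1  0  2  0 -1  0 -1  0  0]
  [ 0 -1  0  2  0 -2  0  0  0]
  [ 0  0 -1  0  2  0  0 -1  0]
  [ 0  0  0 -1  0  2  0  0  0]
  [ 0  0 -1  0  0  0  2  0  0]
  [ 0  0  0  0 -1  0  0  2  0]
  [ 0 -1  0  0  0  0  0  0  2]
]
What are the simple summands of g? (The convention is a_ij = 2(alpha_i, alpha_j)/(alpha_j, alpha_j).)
The diagram associated to this matrix has two connected components: the simple roots {alpha_2, alpha_4, alpha_6, alpha_9} form a chain of 4 nodes with a double edge at one end; the terminal node there is the unique short simple root (B_4), and {alpha_1, alpha_3, alpha_5, alpha_7, alpha_8} form a chain of 3 nodes with a fork of two nodes at one end (D_5). A semisimple Lie algebra decomposes uniquely as the direct sum of simple ideals, one per connected component of its Dynkin diagram, so g ≅ B_4 ⊕ D_5 (dimension 36 + 45 = 81).

B_4 (so(9)) ⊕ D_5 (so(10))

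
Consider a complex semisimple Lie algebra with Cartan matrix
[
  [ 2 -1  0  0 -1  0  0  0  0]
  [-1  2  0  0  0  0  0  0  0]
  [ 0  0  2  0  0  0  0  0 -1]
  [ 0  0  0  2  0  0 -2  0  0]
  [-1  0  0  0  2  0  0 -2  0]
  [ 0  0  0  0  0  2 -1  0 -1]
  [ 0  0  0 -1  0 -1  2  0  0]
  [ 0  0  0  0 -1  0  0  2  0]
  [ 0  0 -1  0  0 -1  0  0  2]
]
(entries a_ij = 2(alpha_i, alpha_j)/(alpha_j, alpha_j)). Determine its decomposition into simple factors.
type B_4 ⊕ type C_5

The diagram associated to this matrix has two connected components: the simple roots {alpha_1, alpha_2, alpha_5, alpha_8} form a chain of 4 nodes with a double edge at one end; the terminal node there is the unique short simple root (B_4), and {alpha_3, alpha_4, alpha_6, alpha_7, alpha_9} form a chain of 5 nodes with a double edge at one end; the terminal node there is the unique long simple root (C_5). A semisimple Lie algebra decomposes uniquely as the direct sum of simple ideals, one per connected component of its Dynkin diagram, so g ≅ B_4 ⊕ C_5 (dimension 36 + 55 = 91).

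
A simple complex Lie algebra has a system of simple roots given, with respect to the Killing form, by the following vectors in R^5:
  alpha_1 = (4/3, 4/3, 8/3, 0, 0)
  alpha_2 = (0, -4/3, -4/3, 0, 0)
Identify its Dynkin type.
type G_2

Compute the Cartan integers a_ij = 2(alpha_i, alpha_j)/(alpha_j, alpha_j); the resulting 2x2 Cartan matrix is
[[2, -3], [-1, 2]].
The roots have two lengths (squared-length ratio 3:1); the short ones are alpha_{2}. The associated Dynkin diagram is two nodes joined by a triple edge (G_2), so the type is G_2.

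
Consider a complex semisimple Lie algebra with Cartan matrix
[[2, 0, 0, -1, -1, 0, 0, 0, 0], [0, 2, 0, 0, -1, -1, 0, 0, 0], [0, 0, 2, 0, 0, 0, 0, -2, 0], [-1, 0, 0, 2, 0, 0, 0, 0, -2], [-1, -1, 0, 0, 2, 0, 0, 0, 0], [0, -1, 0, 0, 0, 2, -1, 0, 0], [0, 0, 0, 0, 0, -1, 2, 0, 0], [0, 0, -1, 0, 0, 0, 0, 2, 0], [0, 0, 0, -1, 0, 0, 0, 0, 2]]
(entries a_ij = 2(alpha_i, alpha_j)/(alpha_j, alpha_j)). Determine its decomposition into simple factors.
The diagram associated to this matrix has two connected components: the simple roots {alpha_3, alpha_8} form a chain of 2 nodes with a double edge at one end; the terminal node there is the unique short simple root (B_2), and {alpha_1, alpha_2, alpha_4, alpha_5, alpha_6, alpha_7, alpha_9} form a chain of 7 nodes with a double edge at one end; the terminal node there is the unique short simple root (B_7). A semisimple Lie algebra decomposes uniquely as the direct sum of simple ideals, one per connected component of its Dynkin diagram, so g ≅ B_2 ⊕ B_7 (dimension 10 + 105 = 115).

B_2 ⊕ B_7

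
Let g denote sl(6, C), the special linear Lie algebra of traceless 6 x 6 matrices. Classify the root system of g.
This is sl(6), which has dimension 6^2 - 1 = 35 and rank 6 - 1 = 5 (a Cartan subalgebra is the diagonal traceless matrices). In the classification of classical Lie algebras, the special linear algebra sl(n+1) has type A_n; here n = 5, so the Dynkin diagram is a chain of 5 nodes with single edges (A_5). Hence the type is A_5.

A_5 (sl(6))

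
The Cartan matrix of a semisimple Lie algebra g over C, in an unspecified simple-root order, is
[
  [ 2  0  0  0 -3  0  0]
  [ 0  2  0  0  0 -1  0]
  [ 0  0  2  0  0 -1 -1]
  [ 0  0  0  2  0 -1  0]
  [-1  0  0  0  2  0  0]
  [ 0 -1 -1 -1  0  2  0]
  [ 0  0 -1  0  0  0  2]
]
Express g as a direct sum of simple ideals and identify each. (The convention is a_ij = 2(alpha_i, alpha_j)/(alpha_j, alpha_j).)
The diagram associated to this matrix has two connected components: the simple roots {alpha_2, alpha_3, alpha_4, alpha_6, alpha_7} form a chain of 3 nodes with a fork of two nodes at one end (D_5), and {alpha_1, alpha_5} form two nodes joined by a triple edge (G_2). A semisimple Lie algebra decomposes uniquely as the direct sum of simple ideals, one per connected component of its Dynkin diagram, so g ≅ D_5 ⊕ G_2 (dimension 45 + 14 = 59).

D_5 (so(10)) + G_2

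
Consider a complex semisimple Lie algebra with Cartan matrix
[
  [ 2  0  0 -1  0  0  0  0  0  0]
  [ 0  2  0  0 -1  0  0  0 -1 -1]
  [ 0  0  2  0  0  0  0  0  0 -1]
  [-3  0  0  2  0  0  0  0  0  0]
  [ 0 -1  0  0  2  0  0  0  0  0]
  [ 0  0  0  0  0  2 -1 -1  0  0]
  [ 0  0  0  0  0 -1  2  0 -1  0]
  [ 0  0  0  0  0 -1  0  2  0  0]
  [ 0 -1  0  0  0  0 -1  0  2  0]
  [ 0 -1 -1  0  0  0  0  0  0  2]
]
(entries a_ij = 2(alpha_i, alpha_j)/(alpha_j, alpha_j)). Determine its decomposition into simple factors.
The diagram associated to this matrix has two connected components: the simple roots {alpha_2, alpha_3, alpha_5, alpha_6, alpha_7, alpha_8, alpha_9, alpha_10} form a chain of 7 nodes with one extra node attached to the third node from one end (E_8), and {alpha_1, alpha_4} form two nodes joined by a triple edge (G_2). A semisimple Lie algebra decomposes uniquely as the direct sum of simple ideals, one per connected component of its Dynkin diagram, so g ≅ E_8 ⊕ G_2 (dimension 248 + 14 = 262).

E_8 ⊕ G_2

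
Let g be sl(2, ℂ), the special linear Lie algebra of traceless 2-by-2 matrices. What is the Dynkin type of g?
A1

This is sl(2), which has dimension 2^2 - 1 = 3 and rank 2 - 1 = 1 (a Cartan subalgebra is the diagonal traceless matrices). In the classification of classical Lie algebras, the special linear algebra sl(n+1) has type A_n; here n = 1, so the Dynkin diagram is a chain of 1 nodes with single edges (A_1). Hence the type is A_1.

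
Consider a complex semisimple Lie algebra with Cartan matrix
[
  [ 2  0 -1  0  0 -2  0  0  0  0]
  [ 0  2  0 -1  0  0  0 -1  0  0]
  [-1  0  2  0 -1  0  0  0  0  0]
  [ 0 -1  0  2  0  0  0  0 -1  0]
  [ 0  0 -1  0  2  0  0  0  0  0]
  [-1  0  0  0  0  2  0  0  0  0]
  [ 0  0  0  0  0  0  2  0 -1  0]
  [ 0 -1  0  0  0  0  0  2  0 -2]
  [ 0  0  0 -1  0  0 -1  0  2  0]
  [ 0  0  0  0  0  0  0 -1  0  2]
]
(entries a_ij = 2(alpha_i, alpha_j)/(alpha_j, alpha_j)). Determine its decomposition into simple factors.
type B_4 + type B_6

The diagram associated to this matrix has two connected components: the simple roots {alpha_1, alpha_3, alpha_5, alpha_6} form a chain of 4 nodes with a double edge at one end; the terminal node there is the unique short simple root (B_4), and {alpha_2, alpha_4, alpha_7, alpha_8, alpha_9, alpha_10} form a chain of 6 nodes with a double edge at one end; the terminal node there is the unique short simple root (B_6). A semisimple Lie algebra decomposes uniquely as the direct sum of simple ideals, one per connected component of its Dynkin diagram, so g ≅ B_4 ⊕ B_6 (dimension 36 + 78 = 114).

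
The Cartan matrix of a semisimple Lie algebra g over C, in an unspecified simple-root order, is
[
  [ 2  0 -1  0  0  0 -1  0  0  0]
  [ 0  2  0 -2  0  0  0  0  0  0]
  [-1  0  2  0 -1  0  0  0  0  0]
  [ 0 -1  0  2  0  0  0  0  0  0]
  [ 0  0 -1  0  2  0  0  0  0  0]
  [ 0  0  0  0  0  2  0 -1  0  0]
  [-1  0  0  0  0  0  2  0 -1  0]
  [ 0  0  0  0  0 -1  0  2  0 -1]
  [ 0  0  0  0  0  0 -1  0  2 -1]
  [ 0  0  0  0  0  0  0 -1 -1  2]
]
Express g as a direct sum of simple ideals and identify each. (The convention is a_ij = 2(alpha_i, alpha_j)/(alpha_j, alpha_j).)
The diagram associated to this matrix has two connected components: the simple roots {alpha_1, alpha_3, alpha_5, alpha_6, alpha_7, alpha_8, alpha_9, alpha_10} form a chain of 8 nodes with single edges (A_8), and {alpha_2, alpha_4} form a chain of 2 nodes with a double edge at one end; the terminal node there is the unique short simple root (B_2). A semisimple Lie algebra decomposes uniquely as the direct sum of simple ideals, one per connected component of its Dynkin diagram, so g ≅ A_8 ⊕ B_2 (dimension 80 + 10 = 90).

A_8 (sl(9)) ⊕ B_2 (so(5))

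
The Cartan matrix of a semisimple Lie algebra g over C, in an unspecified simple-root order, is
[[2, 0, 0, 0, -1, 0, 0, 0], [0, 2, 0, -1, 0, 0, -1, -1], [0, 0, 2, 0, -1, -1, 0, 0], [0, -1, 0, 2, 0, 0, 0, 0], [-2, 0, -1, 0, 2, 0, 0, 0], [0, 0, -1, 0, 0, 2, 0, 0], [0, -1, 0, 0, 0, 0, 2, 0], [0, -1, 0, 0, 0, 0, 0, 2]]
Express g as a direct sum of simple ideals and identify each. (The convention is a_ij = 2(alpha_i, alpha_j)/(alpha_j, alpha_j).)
The diagram associated to this matrix has two connected components: the simple roots {alpha_1, alpha_3, alpha_5, alpha_6} form a chain of 4 nodes with a double edge at one end; the terminal node there is the unique short simple root (B_4), and {alpha_2, alpha_4, alpha_7, alpha_8} form a chain of 2 nodes with a fork of two nodes at one end (D_4). A semisimple Lie algebra decomposes uniquely as the direct sum of simple ideals, one per connected component of its Dynkin diagram, so g ≅ B_4 ⊕ D_4 (dimension 36 + 28 = 64).

B_4 ⊕ D_4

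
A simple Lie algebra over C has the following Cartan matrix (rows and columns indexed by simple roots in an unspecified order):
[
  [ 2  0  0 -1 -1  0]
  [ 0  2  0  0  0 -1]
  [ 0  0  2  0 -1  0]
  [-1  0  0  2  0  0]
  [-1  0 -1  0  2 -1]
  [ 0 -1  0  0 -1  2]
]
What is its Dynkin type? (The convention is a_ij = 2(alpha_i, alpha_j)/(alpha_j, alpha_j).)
E_6

The matrix has rank 6 with 2's on the diagonal. Reading the off-diagonal entries as Dynkin edges (a single edge where a_ij = a_ji = -1; a double or triple edge where a_ij * a_ji = 2 or 3), the diagram is a chain of 5 nodes with one extra node attached to the third node from one end (E_6). One simple-root ordering that puts it in standard form is (alpha_2, alpha_3, alpha_6, alpha_5, alpha_1, alpha_4). So the algebra is type E_6.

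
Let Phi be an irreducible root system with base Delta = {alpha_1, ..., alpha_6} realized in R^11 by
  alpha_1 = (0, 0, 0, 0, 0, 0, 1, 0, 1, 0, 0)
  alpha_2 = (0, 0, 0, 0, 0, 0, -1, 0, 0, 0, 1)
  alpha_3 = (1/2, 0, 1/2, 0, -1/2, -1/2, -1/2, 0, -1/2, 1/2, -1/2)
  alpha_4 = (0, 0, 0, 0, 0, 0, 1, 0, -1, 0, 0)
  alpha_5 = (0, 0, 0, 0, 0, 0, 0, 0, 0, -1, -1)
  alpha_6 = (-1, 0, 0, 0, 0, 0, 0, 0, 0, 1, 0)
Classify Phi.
E6

Compute the Cartan integers a_ij = 2(alpha_i, alpha_j)/(alpha_j, alpha_j); the resulting 6x6 Cartan matrix is
[[2, -1, -1, 0, 0, 0], [-1, 2, 0, -1, -1, 0], [-1, 0, 2, 0, 0, 0], [0, -1, 0, 2, 0, 0], [0, -1, 0, 0, 2, -1], [0, 0, 0, 0, -1, 2]].
All simple roots have the same length, so the diagram is simply laced. The associated Dynkin diagram is a chain of 5 nodes with one extra node attached to the third node from one end (E_6), so the type is E_6.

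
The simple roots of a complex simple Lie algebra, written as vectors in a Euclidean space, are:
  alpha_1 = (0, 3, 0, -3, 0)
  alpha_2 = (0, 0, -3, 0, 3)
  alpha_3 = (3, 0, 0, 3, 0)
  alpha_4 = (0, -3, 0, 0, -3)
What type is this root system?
Compute the Cartan integers a_ij = 2(alpha_i, alpha_j)/(alpha_j, alpha_j); the resulting 4x4 Cartan matrix is
[[2, 0, -1, -1], [0, 2, 0, -1], [-1, 0, 2, 0], [-1, -1, 0, 2]].
All simple roots have the same length, so the diagram is simply laced. The associated Dynkin diagram is a chain of 4 nodes with single edges (A_4), so the type is A_4 (the algebra sl(5)).

A_4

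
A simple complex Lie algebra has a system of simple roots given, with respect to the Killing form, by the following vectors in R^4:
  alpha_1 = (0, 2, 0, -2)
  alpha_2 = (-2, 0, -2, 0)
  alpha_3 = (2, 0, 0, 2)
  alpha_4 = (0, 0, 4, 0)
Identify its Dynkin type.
Compute the Cartan integers a_ij = 2(alpha_i, alpha_j)/(alpha_j, alpha_j); the resulting 4x4 Cartan matrix is
[[2, 0, -1, 0], [0, 2, -1, -1], [-1, -1, 2, 0], [0, -2, 0, 2]].
The roots have two lengths (squared-length ratio 2:1); the short ones are alpha_{1,2,3}. The associated Dynkin diagram is a chain of 4 nodes with a double edge at one end; the terminal node there is the unique long simple root (C_4), so the type is C_4 (the algebra sp(8)).

type C_4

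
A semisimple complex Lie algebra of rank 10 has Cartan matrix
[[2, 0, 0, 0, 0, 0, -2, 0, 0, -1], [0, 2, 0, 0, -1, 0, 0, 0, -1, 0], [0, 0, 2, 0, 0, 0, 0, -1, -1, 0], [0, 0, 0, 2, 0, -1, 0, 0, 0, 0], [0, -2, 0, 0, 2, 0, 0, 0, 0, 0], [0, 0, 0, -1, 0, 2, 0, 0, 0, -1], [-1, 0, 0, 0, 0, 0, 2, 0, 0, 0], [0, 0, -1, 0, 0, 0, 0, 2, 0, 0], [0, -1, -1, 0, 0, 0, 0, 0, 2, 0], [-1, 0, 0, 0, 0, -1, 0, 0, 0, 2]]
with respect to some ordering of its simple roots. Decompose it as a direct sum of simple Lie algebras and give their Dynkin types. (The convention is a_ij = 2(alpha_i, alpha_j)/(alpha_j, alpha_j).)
B_5 (so(11)) ⊕ C_5 (sp(10))

The diagram associated to this matrix has two connected components: the simple roots {alpha_1, alpha_4, alpha_6, alpha_7, alpha_10} form a chain of 5 nodes with a double edge at one end; the terminal node there is the unique short simple root (B_5), and {alpha_2, alpha_3, alpha_5, alpha_8, alpha_9} form a chain of 5 nodes with a double edge at one end; the terminal node there is the unique long simple root (C_5). A semisimple Lie algebra decomposes uniquely as the direct sum of simple ideals, one per connected component of its Dynkin diagram, so g ≅ B_5 ⊕ C_5 (dimension 55 + 55 = 110).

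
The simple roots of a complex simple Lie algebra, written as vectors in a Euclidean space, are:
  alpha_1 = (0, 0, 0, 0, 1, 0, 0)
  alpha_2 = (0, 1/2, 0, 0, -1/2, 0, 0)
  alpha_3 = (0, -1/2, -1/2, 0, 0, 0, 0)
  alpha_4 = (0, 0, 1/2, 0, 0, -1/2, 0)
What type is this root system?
C_4 (sp(8))

Compute the Cartan integers a_ij = 2(alpha_i, alpha_j)/(alpha_j, alpha_j); the resulting 4x4 Cartan matrix is
[[2, -2, 0, 0], [-1, 2, -1, 0], [0, -1, 2, -1], [0, 0, -1, 2]].
The roots have two lengths (squared-length ratio 2:1); the short ones are alpha_{2,3,4}. The associated Dynkin diagram is a chain of 4 nodes with a double edge at one end; the terminal node there is the unique long simple root (C_4), so the type is C_4 (the algebra sp(8)).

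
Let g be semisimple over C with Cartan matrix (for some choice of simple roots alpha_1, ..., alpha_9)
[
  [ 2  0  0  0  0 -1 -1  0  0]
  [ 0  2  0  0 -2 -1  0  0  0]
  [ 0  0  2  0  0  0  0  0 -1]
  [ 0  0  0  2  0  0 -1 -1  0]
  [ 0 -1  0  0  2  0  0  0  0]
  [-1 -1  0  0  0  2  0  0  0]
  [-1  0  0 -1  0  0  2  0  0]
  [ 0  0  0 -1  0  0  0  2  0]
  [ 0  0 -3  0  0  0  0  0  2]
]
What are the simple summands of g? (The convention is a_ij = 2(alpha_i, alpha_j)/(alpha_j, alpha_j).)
B_7 ⊕ G_2

The diagram associated to this matrix has two connected components: the simple roots {alpha_1, alpha_2, alpha_4, alpha_5, alpha_6, alpha_7, alpha_8} form a chain of 7 nodes with a double edge at one end; the terminal node there is the unique short simple root (B_7), and {alpha_3, alpha_9} form two nodes joined by a triple edge (G_2). A semisimple Lie algebra decomposes uniquely as the direct sum of simple ideals, one per connected component of its Dynkin diagram, so g ≅ B_7 ⊕ G_2 (dimension 105 + 14 = 119).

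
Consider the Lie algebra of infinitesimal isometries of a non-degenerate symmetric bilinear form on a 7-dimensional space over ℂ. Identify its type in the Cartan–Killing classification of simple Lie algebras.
This is so(7) with 7 odd, which has dimension 7(7-1)/2 = 21 and rank (7-1)/2 = 3. In the classification of classical Lie algebras, the orthogonal algebra so(2n+1) in an odd number of variables has type B_n; here n = 3, so the Dynkin diagram is a chain of 3 nodes with a double edge at one end; the terminal node there is the unique short simple root (B_3). Hence the type is B_3.

B_3 (so(7))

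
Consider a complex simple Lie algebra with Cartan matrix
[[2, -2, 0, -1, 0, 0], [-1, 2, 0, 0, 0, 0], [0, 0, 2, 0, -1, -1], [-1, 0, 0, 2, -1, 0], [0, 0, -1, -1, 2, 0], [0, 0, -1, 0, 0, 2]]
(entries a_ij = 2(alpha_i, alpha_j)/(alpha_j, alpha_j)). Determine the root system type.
The matrix has rank 6 with 2's on the diagonal. Reading the off-diagonal entries as Dynkin edges (a single edge where a_ij = a_ji = -1; a double or triple edge where a_ij * a_ji = 2 or 3), the diagram is a chain of 6 nodes with a double edge at one end; the terminal node there is the unique short simple root (B_6). One simple-root ordering that puts it in standard form is (alpha_6, alpha_3, alpha_5, alpha_4, alpha_1, alpha_2). So the algebra is type B_6, i.e. so(13).

B6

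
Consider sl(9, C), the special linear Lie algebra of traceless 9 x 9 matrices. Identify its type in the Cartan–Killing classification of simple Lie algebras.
This is sl(9), which has dimension 9^2 - 1 = 80 and rank 9 - 1 = 8 (a Cartan subalgebra is the diagonal traceless matrices). In the classification of classical Lie algebras, the special linear algebra sl(n+1) has type A_n; here n = 8, so the Dynkin diagram is a chain of 8 nodes with single edges (A_8). Hence the type is A_8.

A_8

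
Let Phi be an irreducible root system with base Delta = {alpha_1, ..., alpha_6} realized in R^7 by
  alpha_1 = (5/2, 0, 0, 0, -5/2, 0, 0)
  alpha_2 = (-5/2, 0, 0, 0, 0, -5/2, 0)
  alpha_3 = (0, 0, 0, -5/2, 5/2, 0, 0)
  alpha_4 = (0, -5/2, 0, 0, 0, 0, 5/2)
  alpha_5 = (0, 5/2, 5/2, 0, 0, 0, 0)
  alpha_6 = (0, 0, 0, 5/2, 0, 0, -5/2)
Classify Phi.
Compute the Cartan integers a_ij = 2(alpha_i, alpha_j)/(alpha_j, alpha_j); the resulting 6x6 Cartan matrix is
[[2, -1, -1, 0, 0, 0], [-1, 2, 0, 0, 0, 0], [-1, 0, 2, 0, 0, -1], [0, 0, 0, 2, -1, -1], [0, 0, 0, -1, 2, 0], [0, 0, -1, -1, 0, 2]].
All simple roots have the same length, so the diagram is simply laced. The associated Dynkin diagram is a chain of 6 nodes with single edges (A_6), so the type is A_6 (the algebra sl(7)).

A_6 (sl(7))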